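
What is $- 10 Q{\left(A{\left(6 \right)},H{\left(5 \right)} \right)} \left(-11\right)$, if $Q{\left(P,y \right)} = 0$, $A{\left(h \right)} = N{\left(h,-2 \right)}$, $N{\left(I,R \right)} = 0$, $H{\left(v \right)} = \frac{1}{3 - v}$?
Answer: $0$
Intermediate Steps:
$A{\left(h \right)} = 0$
$- 10 Q{\left(A{\left(6 \right)},H{\left(5 \right)} \right)} \left(-11\right) = \left(-10\right) 0 \left(-11\right) = 0 \left(-11\right) = 0$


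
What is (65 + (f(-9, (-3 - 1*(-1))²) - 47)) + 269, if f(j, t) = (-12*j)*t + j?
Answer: 710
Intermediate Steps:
f(j, t) = j - 12*j*t (f(j, t) = -12*j*t + j = j - 12*j*t)
(65 + (f(-9, (-3 - 1*(-1))²) - 47)) + 269 = (65 + (-9*(1 - 12*(-3 - 1*(-1))²) - 47)) + 269 = (65 + (-9*(1 - 12*(-3 + 1)²) - 47)) + 269 = (65 + (-9*(1 - 12*(-2)²) - 47)) + 269 = (65 + (-9*(1 - 12*4) - 47)) + 269 = (65 + (-9*(1 - 48) - 47)) + 269 = (65 + (-9*(-47) - 47)) + 269 = (65 + (423 - 47)) + 269 = (65 + 376) + 269 = 441 + 269 = 710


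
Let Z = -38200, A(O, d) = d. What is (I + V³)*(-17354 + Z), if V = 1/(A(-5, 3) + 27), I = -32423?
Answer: 8105523029741/4500 ≈ 1.8012e+9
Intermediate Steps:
V = 1/30 (V = 1/(3 + 27) = 1/30 ≈ 0.033333)
(I + V³)*(-17354 + Z) = (-32423 + (1/30)³)*(-17354 - 38200) = (-32423 + 1/27000)*(-55554) = -875420999/27000*(-55554) = 8105523029741/4500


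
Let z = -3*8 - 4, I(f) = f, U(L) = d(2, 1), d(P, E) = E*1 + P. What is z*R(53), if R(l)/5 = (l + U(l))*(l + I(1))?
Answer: -423360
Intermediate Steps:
d(P, E) = E + P
U(L) = 3 (U(L) = 1 + 2 = 3)
z = -28 (z = -24 - 4 = -28)
R(l) = 5*(1 + l)*(3 + l) (R(l) = 5*((l + 3)*(l + 1)) = 5*((3 + l)*(1 + l)) = 5*((1 + l)*(3 + l)) = 5*(1 + l)*(3 + l))
z*R(53) = -28*(15 + 5*53² + 20*53) = -28*(15 + 5*2809 + 1060) = -28*(15 + 14045 + 1060) = -28*15120 = -423360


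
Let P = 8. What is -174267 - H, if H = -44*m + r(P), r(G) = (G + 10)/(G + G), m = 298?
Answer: -1289249/8 ≈ -1.6116e+5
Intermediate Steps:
r(G) = (10 + G)/(2*G) (r(G) = (10 + G)/((2*G)) = (10 + G)*(1/(2*G)) = (10 + G)/(2*G))
H = -104887/8 (H = -44*298 + (½)*(10 + 8)/8 = -13112 + (½)*(⅛)*18 = -13112 + 9/8 = -104887/8 ≈ -13111.)
-174267 - H = -174267 - 1*(-104887/8) = -174267 + 104887/8 = -1289249/8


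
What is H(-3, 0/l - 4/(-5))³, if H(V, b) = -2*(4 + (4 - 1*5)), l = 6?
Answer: -216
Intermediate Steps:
H(V, b) = -6 (H(V, b) = -2*(4 + (4 - 5)) = -2*(4 - 1) = -2*3 = -6)
H(-3, 0/l - 4/(-5))³ = (-6)³ = -216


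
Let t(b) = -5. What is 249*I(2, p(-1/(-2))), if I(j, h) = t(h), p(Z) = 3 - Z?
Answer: -1245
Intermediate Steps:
I(j, h) = -5
249*I(2, p(-1/(-2))) = 249*(-5) = -1245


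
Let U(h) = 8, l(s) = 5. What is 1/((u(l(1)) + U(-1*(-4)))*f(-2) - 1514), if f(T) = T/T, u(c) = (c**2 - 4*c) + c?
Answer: -1/1496 ≈ -0.00066845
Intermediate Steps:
u(c) = c**2 - 3*c
f(T) = 1
1/((u(l(1)) + U(-1*(-4)))*f(-2) - 1514) = 1/((5*(-3 + 5) + 8)*1 - 1514) = 1/((5*2 + 8)*1 - 1514) = 1/((10 + 8)*1 - 1514) = 1/(18*1 - 1514) = 1/(18 - 1514) = 1/(-1496) = -1/1496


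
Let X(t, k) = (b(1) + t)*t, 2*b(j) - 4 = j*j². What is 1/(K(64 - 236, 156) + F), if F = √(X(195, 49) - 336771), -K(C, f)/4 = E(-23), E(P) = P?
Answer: 184/613445 - I*√1193034/613445 ≈ 0.00029995 - 0.0017805*I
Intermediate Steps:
b(j) = 2 + j³/2 (b(j) = 2 + (j*j²)/2 = 2 + j³/2)
K(C, f) = 92 (K(C, f) = -4*(-23) = 92)
X(t, k) = t*(5/2 + t) (X(t, k) = ((2 + (½)*1³) + t)*t = ((2 + (½)*1) + t)*t = ((2 + ½) + t)*t = (5/2 + t)*t = t*(5/2 + t))
F = I*√1193034/2 (F = √((½)*195*(5 + 2*195) - 336771) = √((½)*195*(5 + 390) - 336771) = √((½)*195*395 - 336771) = √(77025/2 - 336771) = √(-596517/2) = I*√1193034/2 ≈ 546.13*I)
1/(K(64 - 236, 156) + F) = 1/(92 + I*√1193034/2)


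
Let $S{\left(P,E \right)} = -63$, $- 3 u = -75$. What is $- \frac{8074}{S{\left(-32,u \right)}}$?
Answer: $\frac{8074}{63} \approx 128.16$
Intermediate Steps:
$u = 25$ ($u = \left(- \frac{1}{3}\right) \left(-75\right) = 25$)
$- \frac{8074}{S{\left(-32,u \right)}} = - \frac{8074}{-63} = \left(-8074\right) \left(- \frac{1}{63}\right) = \frac{8074}{63}$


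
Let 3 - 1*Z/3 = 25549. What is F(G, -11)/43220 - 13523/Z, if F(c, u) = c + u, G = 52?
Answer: 293803109/1656147180 ≈ 0.17740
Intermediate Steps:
Z = -76638 (Z = 9 - 3*25549 = 9 - 76647 = -76638)
F(G, -11)/43220 - 13523/Z = (52 - 11)/43220 - 13523/(-76638) = 41*(1/43220) - 13523*(-1/76638) = 41/43220 + 13523/76638 = 293803109/1656147180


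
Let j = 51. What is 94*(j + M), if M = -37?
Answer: 1316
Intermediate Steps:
94*(j + M) = 94*(51 - 37) = 94*14 = 1316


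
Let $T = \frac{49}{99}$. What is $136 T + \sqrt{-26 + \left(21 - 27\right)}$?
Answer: $\frac{6664}{99} + 4 i \sqrt{2} \approx 67.313 + 5.6569 i$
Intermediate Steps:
$T = \frac{49}{99}$ ($T = 49 \cdot \frac{1}{99} = \frac{49}{99} \approx 0.49495$)
$136 T + \sqrt{-26 + \left(21 - 27\right)} = 136 \cdot \frac{49}{99} + \sqrt{-26 + \left(21 - 27\right)} = \frac{6664}{99} + \sqrt{-26 + \left(21 - 27\right)} = \frac{6664}{99} + \sqrt{-26 - 6} = \frac{6664}{99} + \sqrt{-32} = \frac{6664}{99} + 4 i \sqrt{2}$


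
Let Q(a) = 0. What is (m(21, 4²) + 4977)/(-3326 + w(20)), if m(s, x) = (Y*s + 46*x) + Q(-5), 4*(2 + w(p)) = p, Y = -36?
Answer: -4957/3323 ≈ -1.4917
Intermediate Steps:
w(p) = -2 + p/4
m(s, x) = -36*s + 46*x (m(s, x) = (-36*s + 46*x) + 0 = -36*s + 46*x)
(m(21, 4²) + 4977)/(-3326 + w(20)) = ((-36*21 + 46*4²) + 4977)/(-3326 + (-2 + (¼)*20)) = ((-756 + 46*16) + 4977)/(-3326 + (-2 + 5)) = ((-756 + 736) + 4977)/(-3326 + 3) = (-20 + 4977)/(-3323) = 4957*(-1/3323) = -4957/3323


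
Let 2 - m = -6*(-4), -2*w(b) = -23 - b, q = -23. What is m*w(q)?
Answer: 0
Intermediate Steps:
w(b) = 23/2 + b/2 (w(b) = -(-23 - b)/2 = 23/2 + b/2)
m = -22 (m = 2 - (-6)*(-4) = 2 - 1*24 = 2 - 24 = -22)
m*w(q) = -22*(23/2 + (1/2)*(-23)) = -22*(23/2 - 23/2) = -22*0 = 0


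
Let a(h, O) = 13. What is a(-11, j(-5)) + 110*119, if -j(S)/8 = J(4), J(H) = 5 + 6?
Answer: 13103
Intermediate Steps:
J(H) = 11
j(S) = -88 (j(S) = -8*11 = -88)
a(-11, j(-5)) + 110*119 = 13 + 110*119 = 13 + 13090 = 13103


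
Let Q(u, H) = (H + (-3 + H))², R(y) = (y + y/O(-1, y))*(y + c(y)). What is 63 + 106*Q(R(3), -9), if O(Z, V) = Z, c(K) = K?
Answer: 46809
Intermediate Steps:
R(y) = 0 (R(y) = (y + y/(-1))*(y + y) = (y + y*(-1))*(2*y) = (y - y)*(2*y) = 0*(2*y) = 0)
Q(u, H) = (-3 + 2*H)²
63 + 106*Q(R(3), -9) = 63 + 106*(-3 + 2*(-9))² = 63 + 106*(-3 - 18)² = 63 + 106*(-21)² = 63 + 106*441 = 63 + 46746 = 46809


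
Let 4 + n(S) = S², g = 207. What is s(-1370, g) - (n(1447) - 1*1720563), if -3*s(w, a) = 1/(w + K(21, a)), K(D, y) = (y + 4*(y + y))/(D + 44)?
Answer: -97625550697/261561 ≈ -3.7324e+5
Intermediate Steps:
K(D, y) = 9*y/(44 + D) (K(D, y) = (y + 4*(2*y))/(44 + D) = (y + 8*y)/(44 + D) = (9*y)/(44 + D) = 9*y/(44 + D))
n(S) = -4 + S²
s(w, a) = -1/(3*(w + 9*a/65)) (s(w, a) = -1/(3*(w + 9*a/(44 + 21))) = -1/(3*(w + 9*a/65)))
s(-1370, g) - (n(1447) - 1*1720563) = -65/(27*207 + 195*(-1370)) - ((-4 + 1447²) - 1*1720563) = -65/(5589 - 267150) - ((-4 + 2093809) - 1720563) = -65/(-261561) - (2093805 - 1720563) = -65*(-1/261561) - 1*373242 = 65/261561 - 373242 = -97625550697/261561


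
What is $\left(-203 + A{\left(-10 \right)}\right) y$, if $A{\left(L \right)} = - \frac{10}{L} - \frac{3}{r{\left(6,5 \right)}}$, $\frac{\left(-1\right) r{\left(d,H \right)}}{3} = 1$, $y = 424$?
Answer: $-85224$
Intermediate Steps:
$r{\left(d,H \right)} = -3$ ($r{\left(d,H \right)} = \left(-3\right) 1 = -3$)
$A{\left(L \right)} = 1 - \frac{10}{L}$ ($A{\left(L \right)} = - \frac{10}{L} - \frac{3}{-3} = - \frac{10}{L} - -1 = - \frac{10}{L} + 1 = 1 - \frac{10}{L}$)
$\left(-203 + A{\left(-10 \right)}\right) y = \left(-203 + \frac{-10 - 10}{-10}\right) 424 = \left(-203 - -2\right) 424 = \left(-203 + 2\right) 424 = \left(-201\right) 424 = -85224$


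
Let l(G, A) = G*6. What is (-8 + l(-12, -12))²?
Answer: 6400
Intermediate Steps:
l(G, A) = 6*G
(-8 + l(-12, -12))² = (-8 + 6*(-12))² = (-8 - 72)² = (-80)² = 6400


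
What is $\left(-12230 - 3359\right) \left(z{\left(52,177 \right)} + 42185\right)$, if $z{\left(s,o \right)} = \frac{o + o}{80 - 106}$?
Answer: $- \frac{8546326292}{13} \approx -6.5741 \cdot 10^{8}$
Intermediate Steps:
$z{\left(s,o \right)} = - \frac{o}{13}$ ($z{\left(s,o \right)} = \frac{2 o}{-26} = 2 o \left(- \frac{1}{26}\right) = - \frac{o}{13}$)
$\left(-12230 - 3359\right) \left(z{\left(52,177 \right)} + 42185\right) = \left(-12230 - 3359\right) \left(\left(- \frac{1}{13}\right) 177 + 42185\right) = - 15589 \left(- \frac{177}{13} + 42185\right) = \left(-15589\right) \frac{548228}{13} = - \frac{8546326292}{13}$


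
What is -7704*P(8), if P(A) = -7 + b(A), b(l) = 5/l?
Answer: 49113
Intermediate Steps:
P(A) = -7 + 5/A
-7704*P(8) = -7704*(-7 + 5/8) = -7704*(-51/8) = 49113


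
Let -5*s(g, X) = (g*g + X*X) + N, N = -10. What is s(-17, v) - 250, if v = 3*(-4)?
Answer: -1673/5 ≈ -334.60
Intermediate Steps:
v = -12
s(g, X) = 2 - X²/5 - g²/5 (s(g, X) = -((g*g + X*X) - 10)/5 = -((g² + X²) - 10)/5 = -((X² + g²) - 10)/5 = -(-10 + X² + g²)/5 = 2 - X²/5 - g²/5)
s(-17, v) - 250 = (2 - ⅕*(-12)² - ⅕*(-17)²) - 250 = (2 - ⅕*144 - ⅕*289) - 250 = (2 - 144/5 - 289/5) - 250 = -423/5 - 250 = -1673/5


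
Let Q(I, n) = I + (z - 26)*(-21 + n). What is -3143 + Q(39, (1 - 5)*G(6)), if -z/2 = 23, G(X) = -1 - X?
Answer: -3608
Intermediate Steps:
z = -46 (z = -2*23 = -46)
Q(I, n) = 1512 + I - 72*n (Q(I, n) = I + (-46 - 26)*(-21 + n) = I - 72*(-21 + n) = I + (1512 - 72*n) = 1512 + I - 72*n)
-3143 + Q(39, (1 - 5)*G(6)) = -3143 + (1512 + 39 - 72*(1 - 5)*(-1 - 1*6)) = -3143 + (1512 + 39 - (-288)*(-1 - 6)) = -3143 + (1512 + 39 - (-288)*(-7)) = -3143 + (1512 + 39 - 72*28) = -3143 + (1512 + 39 - 2016) = -3143 - 465 = -3608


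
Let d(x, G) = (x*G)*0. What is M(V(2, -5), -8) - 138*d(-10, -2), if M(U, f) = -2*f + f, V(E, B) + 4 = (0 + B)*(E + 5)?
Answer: 8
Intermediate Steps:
V(E, B) = -4 + B*(5 + E) (V(E, B) = -4 + (0 + B)*(E + 5) = -4 + B*(5 + E))
d(x, G) = 0 (d(x, G) = (G*x)*0 = 0)
M(U, f) = -f
M(V(2, -5), -8) - 138*d(-10, -2) = -1*(-8) - 138*0 = 8 + 0 = 8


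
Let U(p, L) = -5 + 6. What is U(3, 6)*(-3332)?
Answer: -3332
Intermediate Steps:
U(p, L) = 1
U(3, 6)*(-3332) = 1*(-3332) = -3332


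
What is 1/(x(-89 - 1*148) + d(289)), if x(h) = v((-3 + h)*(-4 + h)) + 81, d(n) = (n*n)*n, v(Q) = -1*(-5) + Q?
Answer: 1/24195495 ≈ 4.1330e-8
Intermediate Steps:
v(Q) = 5 + Q
d(n) = n³ (d(n) = n²*n = n³)
x(h) = 86 + (-4 + h)*(-3 + h) (x(h) = (5 + (-3 + h)*(-4 + h)) + 81 = (5 + (-4 + h)*(-3 + h)) + 81 = 86 + (-4 + h)*(-3 + h))
1/(x(-89 - 1*148) + d(289)) = 1/((98 + (-89 - 1*148)² - 7*(-89 - 1*148)) + 289³) = 1/((98 + (-89 - 148)² - 7*(-89 - 148)) + 24137569) = 1/((98 + (-237)² - 7*(-237)) + 24137569) = 1/((98 + 56169 + 1659) + 24137569) = 1/(57926 + 24137569) = 1/24195495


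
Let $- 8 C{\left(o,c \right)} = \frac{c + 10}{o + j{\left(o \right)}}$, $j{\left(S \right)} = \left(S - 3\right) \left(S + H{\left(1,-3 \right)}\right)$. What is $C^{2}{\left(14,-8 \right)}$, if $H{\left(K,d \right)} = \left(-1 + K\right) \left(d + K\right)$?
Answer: $\frac{1}{451584} \approx 2.2144 \cdot 10^{-6}$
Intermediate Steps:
$H{\left(K,d \right)} = \left(-1 + K\right) \left(K + d\right)$
$j{\left(S \right)} = S \left(-3 + S\right)$ ($j{\left(S \right)} = \left(S - 3\right) \left(S + \left(1^{2} - 1 - -3 + 1 \left(-3\right)\right)\right) = \left(-3 + S\right) \left(S + \left(1 - 1 + 3 - 3\right)\right) = \left(-3 + S\right) \left(S + 0\right) = \left(-3 + S\right) S = S \left(-3 + S\right)$)
$C{\left(o,c \right)} = - \frac{10 + c}{8 \left(o + o \left(-3 + o\right)\right)}$ ($C{\left(o,c \right)} = - \frac{\left(c + 10\right) \frac{1}{o + o \left(-3 + o\right)}}{8} = - \frac{\left(10 + c\right) \frac{1}{o + o \left(-3 + o\right)}}{8} = - \frac{\frac{1}{o + o \left(-3 + o\right)} \left(10 + c\right)}{8} = - \frac{10 + c}{8 \left(o + o \left(-3 + o\right)\right)}$)
$C^{2}{\left(14,-8 \right)} = \left(\frac{-10 - -8}{8 \cdot 14 \left(-2 + 14\right)}\right)^{2} = \left(\frac{1}{8} \cdot \frac{1}{14} \cdot \frac{1}{12} \left(-10 + 8\right)\right)^{2} = \left(\frac{1}{8} \cdot \frac{1}{14} \cdot \frac{1}{12} \left(-2\right)\right)^{2} = \left(- \frac{1}{672}\right)^{2} = \frac{1}{451584}$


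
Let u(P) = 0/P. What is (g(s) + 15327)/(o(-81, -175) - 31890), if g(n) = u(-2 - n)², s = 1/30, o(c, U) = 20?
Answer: -15327/31870 ≈ -0.48092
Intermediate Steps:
s = 1/30 ≈ 0.033333
u(P) = 0
g(n) = 0 (g(n) = 0² = 0)
(g(s) + 15327)/(o(-81, -175) - 31890) = (0 + 15327)/(20 - 31890) = 15327/(-31870) = 15327*(-1/31870) = -15327/31870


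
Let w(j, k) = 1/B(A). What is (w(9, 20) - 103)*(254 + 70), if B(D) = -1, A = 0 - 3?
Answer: -33696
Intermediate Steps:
A = -3
w(j, k) = -1 (w(j, k) = 1/(-1) = -1)
(w(9, 20) - 103)*(254 + 70) = (-1 - 103)*(254 + 70) = -104*324 = -33696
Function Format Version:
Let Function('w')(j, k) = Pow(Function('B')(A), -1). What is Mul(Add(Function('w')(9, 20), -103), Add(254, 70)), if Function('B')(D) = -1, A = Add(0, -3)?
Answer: -33696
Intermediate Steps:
A = -3
Function('w')(j, k) = -1 (Function('w')(j, k) = Pow(-1, -1) = -1)
Mul(Add(Function('w')(9, 20), -103), Add(254, 70)) = Mul(Add(-1, -103), Add(254, 70)) = Mul(-104, 324) = -33696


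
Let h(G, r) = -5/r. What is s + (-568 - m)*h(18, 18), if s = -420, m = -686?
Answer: -4075/9 ≈ -452.78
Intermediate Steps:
s + (-568 - m)*h(18, 18) = -420 + (-568 - 1*(-686))*(-5/18) = -420 + (-568 + 686)*(-5*1/18) = -420 + 118*(-5/18) = -420 - 295/9 = -4075/9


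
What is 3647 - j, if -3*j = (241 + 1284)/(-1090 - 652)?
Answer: 19057697/5226 ≈ 3646.7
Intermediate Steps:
j = 1525/5226 (j = -(241 + 1284)/(3*(-1090 - 652)) = -1525/(3*(-1742)) = -1525*(-1)/(3*1742) = -⅓*(-1525/1742) = 1525/5226 ≈ 0.29181)
3647 - j = 3647 - 1*1525/5226 = 3647 - 1525/5226 = 19057697/5226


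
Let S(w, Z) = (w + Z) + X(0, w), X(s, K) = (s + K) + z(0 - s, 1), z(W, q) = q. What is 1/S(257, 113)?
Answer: 1/628 ≈ 0.0015924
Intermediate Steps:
X(s, K) = 1 + K + s (X(s, K) = (s + K) + 1 = (K + s) + 1 = 1 + K + s)
S(w, Z) = 1 + Z + 2*w (S(w, Z) = (w + Z) + (1 + w + 0) = (Z + w) + (1 + w) = 1 + Z + 2*w)
1/S(257, 113) = 1/(1 + 113 + 2*257) = 1/(1 + 113 + 514) = 1/628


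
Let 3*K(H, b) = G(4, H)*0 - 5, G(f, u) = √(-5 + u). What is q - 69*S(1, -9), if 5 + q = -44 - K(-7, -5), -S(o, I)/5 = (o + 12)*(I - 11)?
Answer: -269242/3 ≈ -89747.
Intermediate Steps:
S(o, I) = -5*(-11 + I)*(12 + o) (S(o, I) = -5*(o + 12)*(I - 11) = -5*(12 + o)*(-11 + I) = -5*(-11 + I)*(12 + o))
K(H, b) = -5/3 (K(H, b) = (√(-5 + H)*0 - 5)/3 = (0 - 5)/3 = (⅓)*(-5) = -5/3)
q = -142/3 (q = -5 + (-44 - 1*(-5/3)) = -5 + (-44 + 5/3) = -5 - 127/3 = -142/3 ≈ -47.333)
q - 69*S(1, -9) = -142/3 - 69*(660 - 60*(-9) + 55*1 - 5*(-9)*1) = -142/3 - 69*(660 + 540 + 55 + 45) = -142/3 - 69*1300 = -142/3 - 89700 = -269242/3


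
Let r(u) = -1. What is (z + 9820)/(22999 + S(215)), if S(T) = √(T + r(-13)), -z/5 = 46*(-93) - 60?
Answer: 724698490/528953787 - 31510*√214/528953787 ≈ 1.3692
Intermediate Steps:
z = 21690 (z = -5*(46*(-93) - 60) = -5*(-4278 - 60) = -5*(-4338) = 21690)
S(T) = √(-1 + T) (S(T) = √(T - 1) = √(-1 + T))
(z + 9820)/(22999 + S(215)) = (21690 + 9820)/(22999 + √(-1 + 215)) = 31510/(22999 + √214)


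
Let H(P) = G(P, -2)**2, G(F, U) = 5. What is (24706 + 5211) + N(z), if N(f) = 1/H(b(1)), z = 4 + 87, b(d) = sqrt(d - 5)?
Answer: 747926/25 ≈ 29917.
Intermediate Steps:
b(d) = sqrt(-5 + d)
z = 91
H(P) = 25 (H(P) = 5**2 = 25)
N(f) = 1/25
(24706 + 5211) + N(z) = (24706 + 5211) + 1/25 = 29917 + 1/25 = 747926/25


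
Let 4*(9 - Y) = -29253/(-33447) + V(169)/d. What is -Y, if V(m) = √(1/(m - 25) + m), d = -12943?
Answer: -391613/44596 - √24337/621264 ≈ -8.7816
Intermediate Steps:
V(m) = √(m + 1/(-25 + m)) (V(m) = √(1/(-25 + m) + m) = √(m + 1/(-25 + m)))
Y = 391613/44596 + √24337/621264 (Y = 9 - (-29253/(-33447) + √((1 + 169*(-25 + 169))/(-25 + 169))/(-12943))/4 = 9 - (-29253*(-1/33447) + √((1 + 169*144)/144)*(-1/12943))/4 = 9 - (9751/11149 + √((1 + 24336)/144)*(-1/12943))/4 = 9 - (9751/11149 + √((1/144)*24337)*(-1/12943))/4 = 9 - (9751/11149 + √(24337/144)*(-1/12943))/4 = 9 - (9751/11149 + (√24337/12)*(-1/12943))/4 = 9 - (9751/11149 - √24337/155316)/4 = 9 + (-9751/44596 + √24337/621264) = 391613/44596 + √24337/621264 ≈ 8.7816)
-Y = -(391613/44596 + √24337/621264) = -391613/44596 - √24337/621264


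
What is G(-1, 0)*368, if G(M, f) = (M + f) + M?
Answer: -736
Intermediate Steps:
G(M, f) = f + 2*M
G(-1, 0)*368 = (0 + 2*(-1))*368 = (0 - 2)*368 = -2*368 = -736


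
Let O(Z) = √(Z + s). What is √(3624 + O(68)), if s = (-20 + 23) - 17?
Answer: √(3624 + 3*√6) ≈ 60.261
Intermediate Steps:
s = -14 (s = 3 - 17 = -14)
O(Z) = √(-14 + Z) (O(Z) = √(Z - 14) = √(-14 + Z))
√(3624 + O(68)) = √(3624 + √(-14 + 68)) = √(3624 + √54) = √(3624 + 3*√6)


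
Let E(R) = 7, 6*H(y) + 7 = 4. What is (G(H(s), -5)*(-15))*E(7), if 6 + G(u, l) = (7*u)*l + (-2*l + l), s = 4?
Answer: -3465/2 ≈ -1732.5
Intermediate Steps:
H(y) = -½ (H(y) = -7/6 + (⅙)*4 = -7/6 + ⅔ = -½)
G(u, l) = -6 - l + 7*l*u (G(u, l) = -6 + ((7*u)*l + (-2*l + l)) = -6 + (7*l*u - l) = -6 + (-l + 7*l*u) = -6 - l + 7*l*u)
(G(H(s), -5)*(-15))*E(7) = ((-6 - 1*(-5) + 7*(-5)*(-½))*(-15))*7 = ((-6 + 5 + 35/2)*(-15))*7 = ((33/2)*(-15))*7 = -495/2*7 = -3465/2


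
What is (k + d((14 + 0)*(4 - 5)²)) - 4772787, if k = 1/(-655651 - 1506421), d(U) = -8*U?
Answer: -10319351286729/2162072 ≈ -4.7729e+6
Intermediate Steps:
k = -1/2162072 (k = 1/(-2162072) = -1/2162072 ≈ -4.6252e-7)
(k + d((14 + 0)*(4 - 5)²)) - 4772787 = (-1/2162072 - 8*(14 + 0)*(4 - 5)²) - 4772787 = (-1/2162072 - 112*(-1)²) - 4772787 = (-1/2162072 - 112) - 4772787 = -242152065/2162072 - 4772787 = -10319351286729/2162072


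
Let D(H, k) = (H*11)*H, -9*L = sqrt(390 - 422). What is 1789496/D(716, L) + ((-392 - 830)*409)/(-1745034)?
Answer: 371325015077/615038978334 ≈ 0.60374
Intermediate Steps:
L = -4*I*sqrt(2)/9 (L = -sqrt(390 - 422)/9 = -4*I*sqrt(2)/9 ≈ -0.62854*I)
D(H, k) = 11*H**2 (D(H, k) = (11*H)*H = 11*H**2)
1789496/D(716, L) + ((-392 - 830)*409)/(-1745034) = 1789496/((11*716**2)) + ((-392 - 830)*409)/(-1745034) = 1789496/((11*512656)) - 1222*409*(-1/1745034) = 1789496/5639216 - 499798*(-1/1745034) = 1789496*(1/5639216) + 249899/872517 = 223687/704902 + 249899/872517 = 371325015077/615038978334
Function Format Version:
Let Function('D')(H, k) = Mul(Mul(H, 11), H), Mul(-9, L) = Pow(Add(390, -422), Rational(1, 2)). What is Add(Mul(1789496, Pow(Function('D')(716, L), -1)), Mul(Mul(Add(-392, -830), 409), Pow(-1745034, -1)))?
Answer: Rational(371325015077, 615038978334) ≈ 0.60374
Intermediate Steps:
L = Mul(Rational(-4, 9), I, Pow(2, Rational(1, 2))) (L = Mul(Rational(-1, 9), Pow(Add(390, -422), Rational(1, 2))) = Mul(Rational(-1, 9), Pow(-32, Rational(1, 2))) = Mul(Rational(-1, 9), Mul(4, I, Pow(2, Rational(1, 2)))) = Mul(Rational(-4, 9), I, Pow(2, Rational(1, 2))) ≈ Mul(-0.62854, I))
Function('D')(H, k) = Mul(11, Pow(H, 2)) (Function('D')(H, k) = Mul(Mul(11, H), H) = Mul(11, Pow(H, 2)))
Add(Mul(1789496, Pow(Function('D')(716, L), -1)), Mul(Mul(Add(-392, -830), 409), Pow(-1745034, -1))) = Add(Mul(1789496, Pow(Mul(11, Pow(716, 2)), -1)), Mul(Mul(Add(-392, -830), 409), Pow(-1745034, -1))) = Add(Mul(1789496, Pow(Mul(11, 512656), -1)), Mul(Mul(-1222, 409), Rational(-1, 1745034))) = Add(Mul(1789496, Pow(5639216, -1)), Mul(-499798, Rational(-1, 1745034))) = Add(Mul(1789496, Rational(1, 5639216)), Rational(249899, 872517)) = Add(Rational(223687, 704902), Rational(249899, 872517)) = Rational(371325015077, 615038978334)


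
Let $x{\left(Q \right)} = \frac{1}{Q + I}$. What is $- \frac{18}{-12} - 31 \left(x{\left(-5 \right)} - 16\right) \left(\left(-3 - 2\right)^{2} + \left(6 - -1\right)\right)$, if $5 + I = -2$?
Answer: $\frac{95737}{6} \approx 15956.0$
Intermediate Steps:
$I = -7$ ($I = -5 - 2 = -7$)
$x{\left(Q \right)} = \frac{1}{-7 + Q}$ ($x{\left(Q \right)} = \frac{1}{Q - 7} = \frac{1}{-7 + Q}$)
$- \frac{18}{-12} - 31 \left(x{\left(-5 \right)} - 16\right) \left(\left(-3 - 2\right)^{2} + \left(6 - -1\right)\right) = - \frac{18}{-12} - 31 \left(\frac{1}{-7 - 5} - 16\right) \left(\left(-3 - 2\right)^{2} + \left(6 - -1\right)\right) = \left(-18\right) \left(- \frac{1}{12}\right) - 31 \left(\frac{1}{-12} - 16\right) \left(\left(-5\right)^{2} + \left(6 + 1\right)\right) = \frac{3}{2} - 31 \left(- \frac{1}{12} - 16\right) \left(25 + 7\right) = \frac{3}{2} - 31 \left(\left(- \frac{193}{12}\right) 32\right) = \frac{3}{2} - - \frac{47864}{3} = \frac{3}{2} + \frac{47864}{3} = \frac{95737}{6}$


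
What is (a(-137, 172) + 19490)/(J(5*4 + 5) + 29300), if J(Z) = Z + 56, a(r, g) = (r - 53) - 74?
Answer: 19226/29381 ≈ 0.65437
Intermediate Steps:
a(r, g) = -127 + r (a(r, g) = (-53 + r) - 74 = -127 + r)
J(Z) = 56 + Z
(a(-137, 172) + 19490)/(J(5*4 + 5) + 29300) = ((-127 - 137) + 19490)/((56 + (5*4 + 5)) + 29300) = (-264 + 19490)/((56 + (20 + 5)) + 29300) = 19226/((56 + 25) + 29300) = 19226/(81 + 29300) = 19226/29381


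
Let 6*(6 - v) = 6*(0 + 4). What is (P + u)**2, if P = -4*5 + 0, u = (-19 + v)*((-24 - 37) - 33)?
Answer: 2490084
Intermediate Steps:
v = 2 (v = 6 - (0 + 4) = 6 - 4 = 2)
u = 1598 (u = (-19 + 2)*((-24 - 37) - 33) = -17*(-61 - 33) = -17*(-94) = 1598)
P = -20 (P = -20 + 0 = -20)
(P + u)**2 = (-20 + 1598)**2 = 1578**2 = 2490084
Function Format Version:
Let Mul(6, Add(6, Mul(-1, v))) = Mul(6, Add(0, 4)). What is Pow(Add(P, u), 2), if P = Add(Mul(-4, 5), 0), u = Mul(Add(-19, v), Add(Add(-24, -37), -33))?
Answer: 2490084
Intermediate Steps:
v = 2 (v = Add(6, Mul(Rational(-1, 6), Mul(6, Add(0, 4)))) = Add(6, Mul(Rational(-1, 6), Mul(6, 4))) = Add(6, Mul(Rational(-1, 6), 24)) = Add(6, -4) = 2)
u = 1598 (u = Mul(Add(-19, 2), Add(Add(-24, -37), -33)) = Mul(-17, Add(-61, -33)) = Mul(-17, -94) = 1598)
P = -20 (P = Add(-20, 0) = -20)
Pow(Add(P, u), 2) = Pow(Add(-20, 1598), 2) = Pow(1578, 2) = 2490084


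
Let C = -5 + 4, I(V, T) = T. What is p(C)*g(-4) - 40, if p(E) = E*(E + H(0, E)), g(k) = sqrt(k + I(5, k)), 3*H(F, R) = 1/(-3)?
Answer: -40 + 20*I*sqrt(2)/9 ≈ -40.0 + 3.1427*I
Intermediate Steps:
H(F, R) = -1/9 (H(F, R) = (1/3)/(-3) = (1/3)*(-1/3) = -1/9)
C = -1
g(k) = sqrt(2)*sqrt(k) (g(k) = sqrt(k + k) = sqrt(2*k) = sqrt(2)*sqrt(k))
p(E) = E*(-1/9 + E) (p(E) = E*(E - 1/9) = E*(-1/9 + E))
p(C)*g(-4) - 40 = (-(-1/9 - 1))*(sqrt(2)*sqrt(-4)) - 40 = (-1*(-10/9))*(sqrt(2)*(2*I)) - 40 = 10*(2*I*sqrt(2))/9 - 40 = 20*I*sqrt(2)/9 - 40 = -40 + 20*I*sqrt(2)/9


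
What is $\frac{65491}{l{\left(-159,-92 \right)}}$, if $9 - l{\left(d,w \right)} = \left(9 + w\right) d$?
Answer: $- \frac{65491}{13188} \approx -4.966$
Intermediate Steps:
$l{\left(d,w \right)} = 9 - d \left(9 + w\right)$ ($l{\left(d,w \right)} = 9 - \left(9 + w\right) d = 9 - d \left(9 + w\right)$)
$\frac{65491}{l{\left(-159,-92 \right)}} = \frac{65491}{9 - -1431 - \left(-159\right) \left(-92\right)} = \frac{65491}{9 + 1431 - 14628} = \frac{65491}{-13188} = 65491 \left(- \frac{1}{13188}\right) = - \frac{65491}{13188}$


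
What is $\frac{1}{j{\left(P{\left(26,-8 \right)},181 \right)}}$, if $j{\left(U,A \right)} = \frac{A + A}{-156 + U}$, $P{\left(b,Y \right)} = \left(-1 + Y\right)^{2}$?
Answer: $- \frac{75}{362} \approx -0.20718$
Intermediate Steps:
$j{\left(U,A \right)} = \frac{2 A}{-156 + U}$
$\frac{1}{j{\left(P{\left(26,-8 \right)},181 \right)}} = \frac{1}{2 \cdot 181 \frac{1}{-156 + \left(-1 - 8\right)^{2}}} = \frac{1}{2 \cdot 181 \frac{1}{-156 + \left(-9\right)^{2}}} = \frac{1}{2 \cdot 181 \frac{1}{-156 + 81}} = \frac{1}{2 \cdot 181 \frac{1}{-75}} = \frac{1}{2 \cdot 181 \left(- \frac{1}{75}\right)} = \frac{1}{- \frac{362}{75}} = - \frac{75}{362}$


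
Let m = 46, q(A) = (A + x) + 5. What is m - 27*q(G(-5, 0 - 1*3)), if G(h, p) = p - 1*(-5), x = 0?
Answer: -143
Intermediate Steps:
G(h, p) = 5 + p (G(h, p) = p + 5 = 5 + p)
q(A) = 5 + A (q(A) = (A + 0) + 5 = A + 5 = 5 + A)
m - 27*q(G(-5, 0 - 1*3)) = 46 - 27*(5 + (5 + (0 - 1*3))) = 46 - 27*(5 + (5 + (0 - 3))) = 46 - 27*(5 + (5 - 3)) = 46 - 27*(5 + 2) = 46 - 27*7 = 46 - 189 = -143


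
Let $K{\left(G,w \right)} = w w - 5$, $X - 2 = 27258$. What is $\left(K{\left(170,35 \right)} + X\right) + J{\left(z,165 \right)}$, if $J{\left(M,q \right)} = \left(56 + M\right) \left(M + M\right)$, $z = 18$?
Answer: $31144$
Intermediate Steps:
$X = 27260$ ($X = 2 + 27258 = 27260$)
$K{\left(G,w \right)} = -5 + w^{2}$ ($K{\left(G,w \right)} = w^{2} - 5 = -5 + w^{2}$)
$J{\left(M,q \right)} = 2 M \left(56 + M\right)$ ($J{\left(M,q \right)} = \left(56 + M\right) 2 M = 2 M \left(56 + M\right)$)
$\left(K{\left(170,35 \right)} + X\right) + J{\left(z,165 \right)} = \left(\left(-5 + 35^{2}\right) + 27260\right) + 2 \cdot 18 \left(56 + 18\right) = \left(\left(-5 + 1225\right) + 27260\right) + 2 \cdot 18 \cdot 74 = \left(1220 + 27260\right) + 2664 = 28480 + 2664 = 31144$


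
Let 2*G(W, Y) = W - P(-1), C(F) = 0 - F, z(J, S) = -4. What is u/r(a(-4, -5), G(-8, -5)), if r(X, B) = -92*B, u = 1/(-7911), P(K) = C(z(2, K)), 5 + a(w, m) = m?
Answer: -1/4366872 ≈ -2.2900e-7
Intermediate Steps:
a(w, m) = -5 + m
C(F) = -F
P(K) = 4 (P(K) = -1*(-4) = 4)
G(W, Y) = -2 + W/2 (G(W, Y) = (W - 1*4)/2 = (W - 4)/2 = (-4 + W)/2 = -2 + W/2)
u = -1/7911 ≈ -0.00012641
u/r(a(-4, -5), G(-8, -5)) = -(-1/(92*(-2 + (½)*(-8))))/7911 = -(-1/(92*(-2 - 4)))/7911 = -1/(7911*((-92*(-6)))) = -1/7911/552 = -1/7911*1/552 = -1/4366872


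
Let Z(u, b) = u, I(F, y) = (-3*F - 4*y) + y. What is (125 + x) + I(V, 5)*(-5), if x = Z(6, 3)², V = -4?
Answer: 176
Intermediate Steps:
I(F, y) = -3*F - 3*y (I(F, y) = (-4*y - 3*F) + y = -3*F - 3*y)
x = 36 (x = 6² = 36)
(125 + x) + I(V, 5)*(-5) = (125 + 36) + (-3*(-4) - 3*5)*(-5) = 161 + (12 - 15)*(-5) = 161 - 3*(-5) = 161 + 15 = 176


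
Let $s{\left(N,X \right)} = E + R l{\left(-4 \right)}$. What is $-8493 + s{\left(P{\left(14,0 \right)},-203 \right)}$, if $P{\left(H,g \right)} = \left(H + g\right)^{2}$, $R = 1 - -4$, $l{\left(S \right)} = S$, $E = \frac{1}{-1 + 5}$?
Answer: $- \frac{34051}{4} \approx -8512.8$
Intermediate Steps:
$E = \frac{1}{4} \approx 0.25$
$R = 5$ ($R = 1 + 4 = 5$)
$s{\left(N,X \right)} = - \frac{79}{4}$ ($s{\left(N,X \right)} = \frac{1}{4} + 5 \left(-4\right) = \frac{1}{4} - 20 = - \frac{79}{4}$)
$-8493 + s{\left(P{\left(14,0 \right)},-203 \right)} = -8493 - \frac{79}{4} = - \frac{34051}{4}$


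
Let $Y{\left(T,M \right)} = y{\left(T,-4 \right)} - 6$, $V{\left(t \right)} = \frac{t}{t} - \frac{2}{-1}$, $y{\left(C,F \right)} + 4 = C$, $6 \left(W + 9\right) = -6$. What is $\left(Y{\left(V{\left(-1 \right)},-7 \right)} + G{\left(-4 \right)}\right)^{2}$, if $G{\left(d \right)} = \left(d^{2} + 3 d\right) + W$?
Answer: $169$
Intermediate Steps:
$W = -10$ ($W = -9 + \frac{1}{6} \left(-6\right) = -9 - 1 = -10$)
$y{\left(C,F \right)} = -4 + C$
$V{\left(t \right)} = 3$ ($V{\left(t \right)} = 1 - -2 = 1 + 2 = 3$)
$Y{\left(T,M \right)} = -10 + T$ ($Y{\left(T,M \right)} = \left(-4 + T\right) - 6 = -10 + T$)
$G{\left(d \right)} = -10 + d^{2} + 3 d$ ($G{\left(d \right)} = \left(d^{2} + 3 d\right) - 10 = -10 + d^{2} + 3 d$)
$\left(Y{\left(V{\left(-1 \right)},-7 \right)} + G{\left(-4 \right)}\right)^{2} = \left(\left(-10 + 3\right) + \left(-10 + \left(-4\right)^{2} + 3 \left(-4\right)\right)\right)^{2} = \left(-7 - 6\right)^{2} = \left(-13\right)^{2} = 169$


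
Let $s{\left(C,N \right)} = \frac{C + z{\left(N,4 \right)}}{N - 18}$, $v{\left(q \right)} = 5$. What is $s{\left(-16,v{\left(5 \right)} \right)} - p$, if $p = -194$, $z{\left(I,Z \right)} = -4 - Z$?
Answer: $\frac{2546}{13} \approx 195.85$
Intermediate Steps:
$s{\left(C,N \right)} = \frac{-8 + C}{-18 + N}$ ($s{\left(C,N \right)} = \frac{C - 8}{N - 18} = \frac{C - 8}{-18 + N} = \frac{-8 + C}{-18 + N}$)
$s{\left(-16,v{\left(5 \right)} \right)} - p = \frac{-8 - 16}{-18 + 5} - -194 = \frac{1}{-13} \left(-24\right) + 194 = \left(- \frac{1}{13}\right) \left(-24\right) + 194 = \frac{24}{13} + 194 = \frac{2546}{13}$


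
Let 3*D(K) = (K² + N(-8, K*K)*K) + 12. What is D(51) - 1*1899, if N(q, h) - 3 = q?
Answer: -1113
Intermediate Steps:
N(q, h) = 3 + q
D(K) = 4 - 5*K/3 + K²/3 (D(K) = ((K² + (3 - 8)*K) + 12)/3 = ((K² - 5*K) + 12)/3 = (12 + K² - 5*K)/3 = 4 - 5*K/3 + K²/3)
D(51) - 1*1899 = (4 - 5/3*51 + (⅓)*51²) - 1*1899 = (4 - 85 + (⅓)*2601) - 1899 = (4 - 85 + 867) - 1899 = 786 - 1899 = -1113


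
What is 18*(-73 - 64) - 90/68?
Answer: -83889/34 ≈ -2467.3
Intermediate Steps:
18*(-73 - 64) - 90/68 = 18*(-137) - 90*1/68 = -2466 - 45/34 = -83889/34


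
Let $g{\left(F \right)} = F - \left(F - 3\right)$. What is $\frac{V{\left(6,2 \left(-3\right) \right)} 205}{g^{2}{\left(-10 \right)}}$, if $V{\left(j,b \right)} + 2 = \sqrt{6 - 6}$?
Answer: $- \frac{410}{9} \approx -45.556$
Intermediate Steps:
$V{\left(j,b \right)} = -2$ ($V{\left(j,b \right)} = -2 + \sqrt{6 - 6} = -2 + \sqrt{0} = -2 + 0 = -2$)
$g{\left(F \right)} = 3$ ($g{\left(F \right)} = F - \left(F - 3\right) = F - \left(-3 + F\right) = 3$)
$\frac{V{\left(6,2 \left(-3\right) \right)} 205}{g^{2}{\left(-10 \right)}} = \frac{\left(-2\right) 205}{3^{2}} = - \frac{410}{9}$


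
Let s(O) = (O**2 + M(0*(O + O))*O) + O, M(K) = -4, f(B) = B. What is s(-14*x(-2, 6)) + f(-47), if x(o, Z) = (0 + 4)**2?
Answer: 50801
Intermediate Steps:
x(o, Z) = 16 (x(o, Z) = 4**2 = 16)
s(O) = O**2 - 3*O (s(O) = (O**2 - 4*O) + O = O**2 - 3*O)
s(-14*x(-2, 6)) + f(-47) = (-14*16)*(-3 - 14*16) - 47 = -224*(-3 - 224) - 47 = -224*(-227) - 47 = 50848 - 47 = 50801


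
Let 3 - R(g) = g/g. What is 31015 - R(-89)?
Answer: 31013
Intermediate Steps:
R(g) = 2 (R(g) = 3 - g/g = 3 - 1*1 = 3 - 1 = 2)
31015 - R(-89) = 31015 - 1*2 = 31015 - 2 = 31013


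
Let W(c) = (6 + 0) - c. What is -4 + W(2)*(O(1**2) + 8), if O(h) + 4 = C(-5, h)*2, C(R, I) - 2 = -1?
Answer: 20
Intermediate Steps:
W(c) = 6 - c
C(R, I) = 1 (C(R, I) = 2 - 1 = 1)
O(h) = -2 (O(h) = -4 + 1*2 = -4 + 2 = -2)
-4 + W(2)*(O(1**2) + 8) = -4 + (6 - 1*2)*(-2 + 8) = -4 + (6 - 2)*6 = -4 + 4*6 = -4 + 24 = 20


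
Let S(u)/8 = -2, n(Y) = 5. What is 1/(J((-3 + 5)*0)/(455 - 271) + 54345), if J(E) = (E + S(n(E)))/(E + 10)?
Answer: 115/6249674 ≈ 1.8401e-5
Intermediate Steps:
S(u) = -16 (S(u) = 8*(-2) = -16)
J(E) = (-16 + E)/(10 + E) (J(E) = (E - 16)/(E + 10) = (-16 + E)/(10 + E))
1/(J((-3 + 5)*0)/(455 - 271) + 54345) = 1/(((-16 + (-3 + 5)*0)/(10 + (-3 + 5)*0))/(455 - 271) + 54345) = 1/(((-16 + 2*0)/(10 + 2*0))/184 + 54345) = 1/(((-16 + 0)/(10 + 0))/184 + 54345) = 1/((-16/10)/184 + 54345) = 1/(((⅒)*(-16))/184 + 54345) = 1/((1/184)*(-8/5) + 54345) = 1/(-1/115 + 54345) = 1/(6249674/115) = 115/6249674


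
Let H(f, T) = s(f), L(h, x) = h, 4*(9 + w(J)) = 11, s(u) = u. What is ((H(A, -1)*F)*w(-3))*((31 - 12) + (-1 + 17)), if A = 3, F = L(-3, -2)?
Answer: 7875/4 ≈ 1968.8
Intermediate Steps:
w(J) = -25/4 (w(J) = -9 + (1/4)*11 = -9 + 11/4 = -25/4)
F = -3
H(f, T) = f
((H(A, -1)*F)*w(-3))*((31 - 12) + (-1 + 17)) = ((3*(-3))*(-25/4))*((31 - 12) + (-1 + 17)) = (-9*(-25/4))*(19 + 16) = (225/4)*35 = 7875/4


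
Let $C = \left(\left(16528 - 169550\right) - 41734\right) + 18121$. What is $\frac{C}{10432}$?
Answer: $- \frac{176635}{10432} \approx -16.932$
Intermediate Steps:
$C = -176635$ ($C = \left(-153022 - 41734\right) + 18121 = -194756 + 18121 = -176635$)
$\frac{C}{10432} = - \frac{176635}{10432}$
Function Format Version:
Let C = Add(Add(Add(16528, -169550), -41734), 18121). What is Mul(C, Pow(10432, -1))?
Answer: Rational(-176635, 10432) ≈ -16.932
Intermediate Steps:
C = -176635 (C = Add(Add(-153022, -41734), 18121) = Add(-194756, 18121) = -176635)
Mul(C, Pow(10432, -1)) = Mul(-176635, Pow(10432, -1)) = Mul(-176635, Rational(1, 10432)) = Rational(-176635, 10432)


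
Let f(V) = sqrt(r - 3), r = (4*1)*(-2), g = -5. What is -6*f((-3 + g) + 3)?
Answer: -6*I*sqrt(11) ≈ -19.9*I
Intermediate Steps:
r = -8 (r = 4*(-2) = -8)
f(V) = I*sqrt(11) (f(V) = sqrt(-8 - 3) = sqrt(-11) = I*sqrt(11))
-6*f((-3 + g) + 3) = -6*I*sqrt(11)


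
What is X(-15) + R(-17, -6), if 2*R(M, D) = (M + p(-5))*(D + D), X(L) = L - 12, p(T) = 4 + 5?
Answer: 21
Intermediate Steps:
p(T) = 9
X(L) = -12 + L
R(M, D) = D*(9 + M) (R(M, D) = ((M + 9)*(D + D))/2 = ((9 + M)*(2*D))/2 = (2*D*(9 + M))/2 = D*(9 + M))
X(-15) + R(-17, -6) = (-12 - 15) - 6*(9 - 17) = -27 - 6*(-8) = -27 + 48 = 21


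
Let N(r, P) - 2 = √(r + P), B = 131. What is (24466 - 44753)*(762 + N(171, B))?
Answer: -15499268 - 20287*√302 ≈ -1.5852e+7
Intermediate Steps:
N(r, P) = 2 + √(P + r) (N(r, P) = 2 + √(r + P) = 2 + √(P + r))
(24466 - 44753)*(762 + N(171, B)) = (24466 - 44753)*(762 + (2 + √(131 + 171))) = -20287*(762 + (2 + √302)) = -20287*(764 + √302) = -15499268 - 20287*√302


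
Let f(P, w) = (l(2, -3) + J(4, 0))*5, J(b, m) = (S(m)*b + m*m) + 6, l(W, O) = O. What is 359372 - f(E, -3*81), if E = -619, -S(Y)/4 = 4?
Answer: 359677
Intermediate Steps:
S(Y) = -16 (S(Y) = -4*4 = -16)
J(b, m) = 6 + m² - 16*b (J(b, m) = (-16*b + m*m) + 6 = (-16*b + m²) + 6 = (m² - 16*b) + 6 = 6 + m² - 16*b)
f(P, w) = -305 (f(P, w) = (-3 + (6 + 0² - 16*4))*5 = (-3 + (6 + 0 - 64))*5 = (-3 - 58)*5 = -61*5 = -305)
359372 - f(E, -3*81) = 359372 - 1*(-305) = 359372 + 305 = 359677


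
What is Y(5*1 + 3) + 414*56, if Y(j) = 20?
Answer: 23204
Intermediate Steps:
Y(5*1 + 3) + 414*56 = 20 + 414*56 = 20 + 23184 = 23204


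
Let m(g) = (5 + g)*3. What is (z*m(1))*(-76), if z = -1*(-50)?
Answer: -68400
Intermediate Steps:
z = 50
m(g) = 15 + 3*g
(z*m(1))*(-76) = (50*(15 + 3*1))*(-76) = (50*(15 + 3))*(-76) = (50*18)*(-76) = 900*(-76) = -68400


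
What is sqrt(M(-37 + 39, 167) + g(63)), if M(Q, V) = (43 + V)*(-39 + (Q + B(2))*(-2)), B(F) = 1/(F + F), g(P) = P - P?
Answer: 3*I*sqrt(1015) ≈ 95.577*I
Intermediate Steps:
g(P) = 0
B(F) = 1/(2*F)
M(Q, V) = (43 + V)*(-79/2 - 2*Q) (M(Q, V) = (43 + V)*(-39 + (Q + (1/2)/2)*(-2)) = (43 + V)*(-39 + (Q + (1/2)*(1/2))*(-2)) = (43 + V)*(-39 + (Q + 1/4)*(-2)) = (43 + V)*(-39 + (1/4 + Q)*(-2)) = (43 + V)*(-39 + (-1/2 - 2*Q)) = (43 + V)*(-79/2 - 2*Q))
sqrt(M(-37 + 39, 167) + g(63)) = sqrt((-3397/2 - 86*(-37 + 39) - 79/2*167 - 2*(-37 + 39)*167) + 0) = sqrt((-3397/2 - 86*2 - 13193/2 - 2*2*167) + 0) = sqrt((-3397/2 - 172 - 13193/2 - 668) + 0) = sqrt(-9135 + 0) = sqrt(-9135) = 3*I*sqrt(1015)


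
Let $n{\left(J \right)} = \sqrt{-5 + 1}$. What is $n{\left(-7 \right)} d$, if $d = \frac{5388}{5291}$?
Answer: $\frac{10776 i}{5291} \approx 2.0367 i$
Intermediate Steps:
$n{\left(J \right)} = 2 i$ ($n{\left(J \right)} = \sqrt{-4} = 2 i$)
$d = \frac{5388}{5291}$ ($d = 5388 \cdot \frac{1}{5291} = \frac{5388}{5291} \approx 1.0183$)
$n{\left(-7 \right)} d = 2 i \frac{5388}{5291} = \frac{10776 i}{5291}$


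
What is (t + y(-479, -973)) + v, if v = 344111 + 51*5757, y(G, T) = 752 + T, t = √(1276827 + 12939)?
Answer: 637497 + √1289766 ≈ 6.3863e+5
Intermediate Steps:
t = √1289766 ≈ 1135.7
v = 637718 (v = 344111 + 293607 = 637718)
(t + y(-479, -973)) + v = (√1289766 + (752 - 973)) + 637718 = (√1289766 - 221) + 637718 = (-221 + √1289766) + 637718 = 637497 + √1289766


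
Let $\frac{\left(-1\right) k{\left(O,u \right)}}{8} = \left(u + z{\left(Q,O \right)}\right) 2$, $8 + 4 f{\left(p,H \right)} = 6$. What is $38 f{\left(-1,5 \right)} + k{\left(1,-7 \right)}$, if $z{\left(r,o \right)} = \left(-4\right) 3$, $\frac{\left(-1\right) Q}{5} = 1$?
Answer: $285$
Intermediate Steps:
$Q = -5$ ($Q = \left(-5\right) 1 = -5$)
$z{\left(r,o \right)} = -12$
$f{\left(p,H \right)} = - \frac{1}{2}$ ($f{\left(p,H \right)} = -2 + \frac{1}{4} \cdot 6 = -2 + \frac{3}{2} = - \frac{1}{2}$)
$k{\left(O,u \right)} = 192 - 16 u$ ($k{\left(O,u \right)} = - 8 \left(u - 12\right) 2 = - 8 \left(-12 + u\right) 2 = - 8 \left(-24 + 2 u\right) = 192 - 16 u$)
$38 f{\left(-1,5 \right)} + k{\left(1,-7 \right)} = 38 \left(- \frac{1}{2}\right) + \left(192 - -112\right) = -19 + \left(192 + 112\right) = -19 + 304 = 285$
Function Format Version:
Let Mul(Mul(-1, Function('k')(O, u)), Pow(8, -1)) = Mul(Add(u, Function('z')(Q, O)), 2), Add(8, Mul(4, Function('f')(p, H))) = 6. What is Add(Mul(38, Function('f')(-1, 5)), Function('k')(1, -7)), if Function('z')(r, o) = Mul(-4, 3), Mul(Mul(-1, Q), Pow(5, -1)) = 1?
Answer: 285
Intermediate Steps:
Q = -5 (Q = Mul(-5, 1) = -5)
Function('z')(r, o) = -12
Function('f')(p, H) = Rational(-1, 2) (Function('f')(p, H) = Add(-2, Mul(Rational(1, 4), 6)) = Add(-2, Rational(3, 2)) = Rational(-1, 2))
Function('k')(O, u) = Add(192, Mul(-16, u)) (Function('k')(O, u) = Mul(-8, Mul(Add(u, -12), 2)) = Mul(-8, Mul(Add(-12, u), 2)) = Mul(-8, Add(-24, Mul(2, u))) = Add(192, Mul(-16, u)))
Add(Mul(38, Function('f')(-1, 5)), Function('k')(1, -7)) = Add(Mul(38, Rational(-1, 2)), Add(192, Mul(-16, -7))) = Add(-19, Add(192, 112)) = Add(-19, 304) = 285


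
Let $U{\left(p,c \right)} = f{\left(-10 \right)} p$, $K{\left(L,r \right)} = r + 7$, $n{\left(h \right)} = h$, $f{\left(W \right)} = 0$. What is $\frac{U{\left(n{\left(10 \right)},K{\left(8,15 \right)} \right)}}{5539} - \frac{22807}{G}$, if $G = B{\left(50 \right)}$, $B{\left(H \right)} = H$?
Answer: $- \frac{22807}{50} \approx -456.14$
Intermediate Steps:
$G = 50$
$K{\left(L,r \right)} = 7 + r$
$U{\left(p,c \right)} = 0$ ($U{\left(p,c \right)} = 0 p = 0$)
$\frac{U{\left(n{\left(10 \right)},K{\left(8,15 \right)} \right)}}{5539} - \frac{22807}{G} = \frac{0}{5539} - \frac{22807}{50} = 0 \cdot \frac{1}{5539} - \frac{22807}{50} = 0 - \frac{22807}{50} = - \frac{22807}{50}$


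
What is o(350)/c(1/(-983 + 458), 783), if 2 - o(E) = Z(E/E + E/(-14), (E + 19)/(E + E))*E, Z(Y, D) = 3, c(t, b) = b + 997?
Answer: -262/445 ≈ -0.58876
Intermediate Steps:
c(t, b) = 997 + b
o(E) = 2 - 3*E
o(350)/c(1/(-983 + 458), 783) = (2 - 3*350)/(997 + 783) = (2 - 1050)/1780 = -1048*1/1780 = -262/445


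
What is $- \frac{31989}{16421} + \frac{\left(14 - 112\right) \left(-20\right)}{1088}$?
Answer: $- \frac{327359}{2233256} \approx -0.14658$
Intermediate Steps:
$- \frac{31989}{16421} + \frac{\left(14 - 112\right) \left(-20\right)}{1088} = \left(-31989\right) \frac{1}{16421} + \left(-98\right) \left(-20\right) \frac{1}{1088} = - \frac{31989}{16421} + 1960 \cdot \frac{1}{1088} = - \frac{31989}{16421} + \frac{245}{136} = - \frac{327359}{2233256}$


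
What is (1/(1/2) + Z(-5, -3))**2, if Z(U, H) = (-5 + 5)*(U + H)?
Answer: 4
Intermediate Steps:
Z(U, H) = 0 (Z(U, H) = 0*(H + U) = 0)
(1/(1/2) + Z(-5, -3))**2 = (1/(1/2) + 0)**2 = (2 + 0)**2 = 2**2 = 4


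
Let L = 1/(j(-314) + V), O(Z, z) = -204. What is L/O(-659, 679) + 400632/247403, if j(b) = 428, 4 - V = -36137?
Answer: 229903455433/141972706356 ≈ 1.6194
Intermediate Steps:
V = 36141 (V = 4 - 1*(-36137) = 4 + 36137 = 36141)
L = 1/36569 (L = 1/(428 + 36141) = 1/36569 ≈ 2.7346e-5)
L/O(-659, 679) + 400632/247403 = (1/36569)/(-204) + 400632/247403 = (1/36569)*(-1/204) + 400632*(1/247403) = -1/7460076 + 400632/247403 = 229903455433/141972706356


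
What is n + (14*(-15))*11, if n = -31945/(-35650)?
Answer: -16463911/7130 ≈ -2309.1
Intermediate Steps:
n = 6389/7130 (n = -31945*(-1/35650) = 6389/7130 ≈ 0.89607)
n + (14*(-15))*11 = 6389/7130 + (14*(-15))*11 = 6389/7130 - 210*11 = 6389/7130 - 2310 = -16463911/7130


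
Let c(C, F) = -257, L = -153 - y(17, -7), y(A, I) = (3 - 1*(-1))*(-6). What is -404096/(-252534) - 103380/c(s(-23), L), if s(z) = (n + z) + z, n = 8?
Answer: 13105408796/32450619 ≈ 403.86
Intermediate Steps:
y(A, I) = -24 (y(A, I) = (3 + 1)*(-6) = 4*(-6) = -24)
L = -129 (L = -153 - 1*(-24) = -153 + 24 = -129)
s(z) = 8 + 2*z (s(z) = (8 + z) + z = 8 + 2*z)
-404096/(-252534) - 103380/c(s(-23), L) = -404096/(-252534) - 103380/(-257) = -404096*(-1/252534) - 103380*(-1/257) = 202048/126267 + 103380/257 = 13105408796/32450619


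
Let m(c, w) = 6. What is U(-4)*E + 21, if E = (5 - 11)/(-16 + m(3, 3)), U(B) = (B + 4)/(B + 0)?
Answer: 21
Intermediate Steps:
U(B) = (4 + B)/B
E = ⅗ (E = (5 - 11)/(-16 + 6) = -6/(-10) = -6*(-⅒) = ⅗ ≈ 0.60000)
U(-4)*E + 21 = ((4 - 4)/(-4))*(⅗) + 21 = -¼*0*(⅗) + 21 = 0*(⅗) + 21 = 0 + 21 = 21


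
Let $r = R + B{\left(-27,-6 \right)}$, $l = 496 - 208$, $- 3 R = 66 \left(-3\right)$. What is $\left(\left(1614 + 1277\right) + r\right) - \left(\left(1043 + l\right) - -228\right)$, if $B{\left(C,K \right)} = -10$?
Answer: $1388$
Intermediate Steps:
$R = 66$ ($R = - \frac{66 \left(-3\right)}{3} = \left(- \frac{1}{3}\right) \left(-198\right) = 66$)
$l = 288$
$r = 56$ ($r = 66 - 10 = 56$)
$\left(\left(1614 + 1277\right) + r\right) - \left(\left(1043 + l\right) - -228\right) = \left(\left(1614 + 1277\right) + 56\right) - \left(\left(1043 + 288\right) - -228\right) = \left(2891 + 56\right) - \left(1331 + 228\right) = 2947 - 1559 = 1388$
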